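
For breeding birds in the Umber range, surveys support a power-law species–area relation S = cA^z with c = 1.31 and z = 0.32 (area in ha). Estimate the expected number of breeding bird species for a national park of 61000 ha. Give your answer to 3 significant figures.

44.5

S = 1.31 × 61000^0.32
ln S = ln 1.31 + 0.32 × ln 61000 = 0.2700 + 0.32 × 11.0186 = 3.7960
S = e^3.7960 ≈ 44.52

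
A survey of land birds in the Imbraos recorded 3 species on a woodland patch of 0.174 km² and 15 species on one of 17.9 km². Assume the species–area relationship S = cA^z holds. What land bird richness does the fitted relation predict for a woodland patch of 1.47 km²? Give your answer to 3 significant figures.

z = ln(15/3) / ln(17.9/0.174) = 1.6094 / 4.6335 = 0.3473
c = 3 / 0.174^0.3473 = 3 / 0.5448 = 5.507
S₃ = 5.507 × 1.47^0.3473 = 5.507 × 1.143 ≈ 6.296

6.30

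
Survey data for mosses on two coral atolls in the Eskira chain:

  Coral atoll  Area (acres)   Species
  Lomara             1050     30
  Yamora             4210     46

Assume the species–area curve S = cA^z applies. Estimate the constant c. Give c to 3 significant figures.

3.53

z = ln(S₂/S₁) / ln(A₂/A₁) = ln(46/30) / ln(4210/1050) = 0.4274 / 1.3887 = 0.3078
c = S₁ / A₁^z = 30 / 1050^0.3078 = 30 / 8.51 = 3.525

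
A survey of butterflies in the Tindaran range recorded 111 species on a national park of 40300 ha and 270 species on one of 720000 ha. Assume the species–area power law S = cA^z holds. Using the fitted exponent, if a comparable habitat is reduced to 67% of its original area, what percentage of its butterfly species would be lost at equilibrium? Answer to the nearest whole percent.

z = ln(270/111) / ln(720000/40300) = 0.8889 / 2.8829 = 0.3083
S_new/S_old = (A_new/A_old)^z = 0.67^0.3083 = exp(0.3083 × -0.4005) = 0.8838
Fraction lost = 1 − 0.8838 = 0.1162

12%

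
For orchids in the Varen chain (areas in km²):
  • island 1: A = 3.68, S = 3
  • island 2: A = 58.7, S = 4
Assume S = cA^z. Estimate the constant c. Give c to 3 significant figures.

2.62

z = ln(S₂/S₁) / ln(A₂/A₁) = ln(4/3) / ln(58.7/3.68) = 0.2877 / 2.7695 = 0.1039
c = S₁ / A₁^z = 3 / 3.68^0.1039 = 3 / 1.145 = 2.62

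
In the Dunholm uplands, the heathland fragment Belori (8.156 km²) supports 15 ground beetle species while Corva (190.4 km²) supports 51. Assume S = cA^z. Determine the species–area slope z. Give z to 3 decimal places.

Taking logs: ln S = ln c + z ln A, so z = (ln S₂ − ln S₁)/(ln A₂ − ln A₁).
z = ln(51/15) / ln(190.4/8.156) = ln(3.4) / ln(23.34) = 1.2238 / 3.1504 = 0.3885

0.388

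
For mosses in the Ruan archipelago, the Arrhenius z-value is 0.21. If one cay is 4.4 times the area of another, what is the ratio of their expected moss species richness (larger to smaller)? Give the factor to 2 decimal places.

1.36

S₂/S₁ = (A₂/A₁)^z = 4.4^0.21
ln(S₂/S₁) = 0.21 × ln 4.4 = 0.21 × 1.4816 = 0.3111
S₂/S₁ = e^0.3111 ≈ 1.365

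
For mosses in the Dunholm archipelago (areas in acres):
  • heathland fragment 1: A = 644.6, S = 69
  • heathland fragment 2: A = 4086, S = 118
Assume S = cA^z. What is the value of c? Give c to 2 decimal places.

10.53

z = ln(S₂/S₁) / ln(A₂/A₁) = ln(118/69) / ln(4086/644.6) = 0.5366 / 1.8467 = 0.2906
c = S₁ / A₁^z = 69 / 644.6^0.2906 = 69 / 6.55 = 10.53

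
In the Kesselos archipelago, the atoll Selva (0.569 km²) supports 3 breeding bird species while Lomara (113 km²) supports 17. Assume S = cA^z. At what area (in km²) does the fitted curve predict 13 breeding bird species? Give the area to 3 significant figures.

z = ln(17/3) / ln(113/0.569) = 1.7346 / 5.2913 = 0.3278
c = 3 / 0.569^0.3278 = 3 / 0.8312 = 3.609
A = (13/3.609)^(1/0.3278) ⇒ ln A = ln(3.602)/0.3278 = 3.9091
A = e^3.9091 ≈ 49.85 km²

49.9 km²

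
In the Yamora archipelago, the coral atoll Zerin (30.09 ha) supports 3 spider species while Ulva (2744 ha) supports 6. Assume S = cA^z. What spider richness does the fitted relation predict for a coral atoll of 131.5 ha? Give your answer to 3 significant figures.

3.76

z = ln(6/3) / ln(2744/30.09) = 0.6931 / 4.5130 = 0.1536
c = 3 / 30.09^0.1536 = 3 / 1.687 = 1.778
S₃ = 1.778 × 131.5^0.1536 = 1.778 × 2.116 ≈ 3.763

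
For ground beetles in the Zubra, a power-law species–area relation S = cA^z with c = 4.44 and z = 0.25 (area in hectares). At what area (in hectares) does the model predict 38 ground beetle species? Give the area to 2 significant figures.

5400 hectares

38 = 4.44 × A^0.25  ⇒  A^0.25 = 38/4.44 = 8.559
ln A = ln(8.559) / 0.25 = 2.1469 / 0.25 = 8.5877
A = e^8.5877 ≈ 5365 hectares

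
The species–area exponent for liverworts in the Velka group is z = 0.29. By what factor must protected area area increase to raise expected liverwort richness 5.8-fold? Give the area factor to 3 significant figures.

429

(A₂/A₁)^0.29 = 5.8, so A₂/A₁ = 5.8^(1/0.29) = 5.8^3.448
ln(A₂/A₁) = ln 5.8 / 0.29 = 1.7579 / 0.29 = 6.0616
A₂/A₁ = e^6.0616 ≈ 429.1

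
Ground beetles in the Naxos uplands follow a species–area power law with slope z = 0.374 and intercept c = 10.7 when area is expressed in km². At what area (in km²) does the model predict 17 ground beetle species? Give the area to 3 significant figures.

17 = 10.7 × A^0.374  ⇒  A^0.374 = 17/10.7 = 1.589
ln A = ln(1.589) / 0.374 = 0.4630 / 0.374 = 1.2379
A = e^1.2379 ≈ 3.448 km²

3.45 km²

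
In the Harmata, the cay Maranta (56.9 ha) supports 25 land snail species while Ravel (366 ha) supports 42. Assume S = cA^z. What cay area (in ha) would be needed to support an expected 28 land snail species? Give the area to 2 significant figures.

z = ln(42/25) / ln(366/56.9) = 0.5188 / 1.8613 = 0.2787
c = 25 / 56.9^0.2787 = 25 / 3.085 = 8.105
A = (28/8.105)^(1/0.2787) ⇒ ln A = ln(3.455)/0.2787 = 4.4479
A = e^4.4479 ≈ 85.45 ha

85 ha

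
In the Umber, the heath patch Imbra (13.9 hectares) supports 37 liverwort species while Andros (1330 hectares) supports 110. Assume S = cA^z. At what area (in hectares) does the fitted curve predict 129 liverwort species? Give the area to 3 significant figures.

2590 hectares

z = ln(110/37) / ln(1330/13.9) = 1.0896 / 4.5610 = 0.2389
c = 37 / 13.9^0.2389 = 37 / 1.875 = 19.73
A = (129/19.73)^(1/0.2389) ⇒ ln A = ln(6.538)/0.2389 = 7.8599
A = e^7.8599 ≈ 2591 hectares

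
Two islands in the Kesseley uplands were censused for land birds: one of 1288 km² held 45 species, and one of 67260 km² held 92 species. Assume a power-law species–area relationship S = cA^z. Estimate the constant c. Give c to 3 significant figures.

12.3

z = ln(S₂/S₁) / ln(A₂/A₁) = ln(92/45) / ln(67260/1288) = 0.7151 / 3.9555 = 0.1808
c = S₁ / A₁^z = 45 / 1288^0.1808 = 45 / 3.65 = 12.33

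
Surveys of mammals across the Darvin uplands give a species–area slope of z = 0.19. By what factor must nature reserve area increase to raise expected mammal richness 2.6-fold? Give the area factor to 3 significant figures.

(A₂/A₁)^0.19 = 2.6, so A₂/A₁ = 2.6^(1/0.19) = 2.6^5.263
ln(A₂/A₁) = ln 2.6 / 0.19 = 0.9555 / 0.19 = 5.0290
A₂/A₁ = e^5.0290 ≈ 152.8

153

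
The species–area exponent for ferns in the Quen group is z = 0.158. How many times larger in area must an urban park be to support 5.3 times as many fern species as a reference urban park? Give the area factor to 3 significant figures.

(A₂/A₁)^0.158 = 5.3, so A₂/A₁ = 5.3^(1/0.158) = 5.3^6.329
ln(A₂/A₁) = ln 5.3 / 0.158 = 1.6677 / 0.158 = 10.5551
A₂/A₁ = e^10.5551 ≈ 38373

38400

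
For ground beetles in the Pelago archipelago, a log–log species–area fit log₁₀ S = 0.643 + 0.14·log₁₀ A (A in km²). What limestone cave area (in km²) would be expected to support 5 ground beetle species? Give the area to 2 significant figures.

5 = 4.395 × A^0.14  ⇒  A^0.14 = 5/4.395 = 1.138
ln A = ln(1.138) / 0.14 = 0.1289 / 0.14 = 0.9205
A = e^0.9205 ≈ 2.511 km²

2.5 km²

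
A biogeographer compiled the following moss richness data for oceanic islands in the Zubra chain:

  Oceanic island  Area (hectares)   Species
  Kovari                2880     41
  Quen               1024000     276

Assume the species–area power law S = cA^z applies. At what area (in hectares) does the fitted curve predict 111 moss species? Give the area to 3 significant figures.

61900 hectares

z = ln(276/41) / ln(1024000/2880) = 1.9068 / 5.8737 = 0.3246
c = 41 / 2880^0.3246 = 41 / 13.28 = 3.088
A = (111/3.088)^(1/0.3246) ⇒ ln A = ln(35.94)/0.3246 = 11.0334
A = e^11.0334 ≈ 61910 hectares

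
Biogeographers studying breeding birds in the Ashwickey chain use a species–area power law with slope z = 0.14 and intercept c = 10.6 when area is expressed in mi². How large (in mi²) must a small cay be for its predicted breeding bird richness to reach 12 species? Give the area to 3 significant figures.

12 = 10.6 × A^0.14  ⇒  A^0.14 = 12/10.6 = 1.132
ln A = ln(1.132) / 0.14 = 0.1241 / 0.14 = 0.8861
A = e^0.8861 ≈ 2.426 mi²

2.43 mi²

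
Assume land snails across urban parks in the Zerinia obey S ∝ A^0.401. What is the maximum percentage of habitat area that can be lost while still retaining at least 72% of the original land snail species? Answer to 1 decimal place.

Need (A_new/A_old)^0.401 = 0.72, so A_new/A_old = 0.72^(1/0.401) = 0.72^2.494
ln(A_new/A_old) = ln 0.72 / 0.401 = -0.3285 / 0.401 = -0.8192
A_new/A_old = e^-0.8192 ≈ 0.4408
Fraction that can be lost = 1 − 0.4408 = 0.5592

55.9%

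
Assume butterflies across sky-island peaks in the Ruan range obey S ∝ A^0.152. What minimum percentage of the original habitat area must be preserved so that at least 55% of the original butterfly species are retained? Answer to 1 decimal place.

Need (A_new/A_old)^0.152 = 0.55, so A_new/A_old = 0.55^(1/0.152) = 0.55^6.579
ln(A_new/A_old) = ln 0.55 / 0.152 = -0.5978 / 0.152 = -3.9331
A_new/A_old = e^-3.9331 ≈ 0.01958

2.0%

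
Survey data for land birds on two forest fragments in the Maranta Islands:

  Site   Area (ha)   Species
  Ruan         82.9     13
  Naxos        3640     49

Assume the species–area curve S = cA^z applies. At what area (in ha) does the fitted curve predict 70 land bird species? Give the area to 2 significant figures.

10000 ha

z = ln(49/13) / ln(3640/82.9) = 1.3269 / 3.7821 = 0.3508
c = 13 / 82.9^0.3508 = 13 / 4.711 = 2.76
A = (70/2.76)^(1/0.3508) ⇒ ln A = ln(25.37)/0.3508 = 9.2164
A = e^9.2164 ≈ 10061 ha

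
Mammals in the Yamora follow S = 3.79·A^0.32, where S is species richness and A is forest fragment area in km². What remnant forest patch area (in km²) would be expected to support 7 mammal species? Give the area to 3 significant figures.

6.80 km²

7 = 3.79 × A^0.32  ⇒  A^0.32 = 7/3.79 = 1.847
ln A = ln(1.847) / 0.32 = 0.6135 / 0.32 = 1.9173
A = e^1.9173 ≈ 6.803 km²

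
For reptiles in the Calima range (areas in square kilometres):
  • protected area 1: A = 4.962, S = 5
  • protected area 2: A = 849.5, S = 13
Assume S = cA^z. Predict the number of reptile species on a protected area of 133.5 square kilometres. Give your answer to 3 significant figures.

9.22

z = ln(13/5) / ln(849.5/4.962) = 0.9555 / 5.1428 = 0.1858
c = 5 / 4.962^0.1858 = 5 / 1.347 = 3.713
S₃ = 3.713 × 133.5^0.1858 = 3.713 × 2.483 ≈ 9.218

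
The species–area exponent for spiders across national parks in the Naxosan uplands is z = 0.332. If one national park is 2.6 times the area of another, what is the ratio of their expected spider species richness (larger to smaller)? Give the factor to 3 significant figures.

1.37

S₂/S₁ = (A₂/A₁)^z = 2.6^0.332
ln(S₂/S₁) = 0.332 × ln 2.6 = 0.332 × 0.9555 = 0.3172
S₂/S₁ = e^0.3172 ≈ 1.373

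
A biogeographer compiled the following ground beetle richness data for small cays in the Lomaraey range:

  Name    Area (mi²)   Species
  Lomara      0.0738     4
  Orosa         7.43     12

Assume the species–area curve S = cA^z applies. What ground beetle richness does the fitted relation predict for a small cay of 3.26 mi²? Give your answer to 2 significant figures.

9.9

z = ln(12/4) / ln(7.43/0.0738) = 1.0986 / 4.6119 = 0.2382
c = 4 / 0.0738^0.2382 = 4 / 0.5375 = 7.442
S₃ = 7.442 × 3.26^0.2382 = 7.442 × 1.325 ≈ 9.862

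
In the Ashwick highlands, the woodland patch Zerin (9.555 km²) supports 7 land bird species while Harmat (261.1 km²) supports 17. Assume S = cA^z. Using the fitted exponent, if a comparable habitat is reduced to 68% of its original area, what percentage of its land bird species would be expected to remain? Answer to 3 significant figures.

z = ln(17/7) / ln(261.1/9.555) = 0.8873 / 3.3078 = 0.2682
S_new/S_old = (A_new/A_old)^z = 0.68^0.2682 = exp(0.2682 × -0.3857) = 0.9017

90.2%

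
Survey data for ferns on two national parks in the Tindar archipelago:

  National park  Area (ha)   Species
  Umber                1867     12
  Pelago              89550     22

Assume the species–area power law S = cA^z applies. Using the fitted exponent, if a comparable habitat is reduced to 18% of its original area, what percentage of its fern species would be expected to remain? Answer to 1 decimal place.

76.4%

z = ln(22/12) / ln(89550/1867) = 0.6061 / 3.8705 = 0.1566
S_new/S_old = (A_new/A_old)^z = 0.18^0.1566 = exp(0.1566 × -1.7148) = 0.7645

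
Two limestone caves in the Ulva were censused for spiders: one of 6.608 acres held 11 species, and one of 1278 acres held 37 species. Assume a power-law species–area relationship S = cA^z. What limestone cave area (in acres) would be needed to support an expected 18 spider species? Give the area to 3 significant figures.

z = ln(37/11) / ln(1278/6.608) = 1.2130 / 5.2648 = 0.2304
c = 11 / 6.608^0.2304 = 11 / 1.545 = 7.119
A = (18/7.119)^(1/0.2304) ⇒ ln A = ln(2.528)/0.2304 = 4.0257
A = e^4.0257 ≈ 56.02 acres

56.0 acres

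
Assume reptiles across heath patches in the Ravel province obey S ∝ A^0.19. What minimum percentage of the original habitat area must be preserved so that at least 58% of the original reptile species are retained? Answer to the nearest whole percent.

6%

Need (A_new/A_old)^0.19 = 0.58, so A_new/A_old = 0.58^(1/0.19) = 0.58^5.263
ln(A_new/A_old) = ln 0.58 / 0.19 = -0.5447 / 0.19 = -2.8670
A_new/A_old = e^-2.8670 ≈ 0.05687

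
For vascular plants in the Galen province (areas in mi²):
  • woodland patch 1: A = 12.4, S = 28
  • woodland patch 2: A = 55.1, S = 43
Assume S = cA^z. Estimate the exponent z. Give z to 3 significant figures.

0.288

Taking logs: ln S = ln c + z ln A, so z = (ln S₂ − ln S₁)/(ln A₂ − ln A₁).
z = ln(43/28) / ln(55.1/12.4) = ln(1.536) / ln(4.444) = 0.4290 / 1.4915 = 0.2876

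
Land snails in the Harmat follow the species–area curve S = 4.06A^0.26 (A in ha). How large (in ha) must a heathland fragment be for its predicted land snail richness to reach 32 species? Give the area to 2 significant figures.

2800 ha

32 = 4.06 × A^0.26  ⇒  A^0.26 = 32/4.06 = 7.882
ln A = ln(7.882) / 0.26 = 2.0646 / 0.26 = 7.9406
A = e^7.9406 ≈ 2809 ha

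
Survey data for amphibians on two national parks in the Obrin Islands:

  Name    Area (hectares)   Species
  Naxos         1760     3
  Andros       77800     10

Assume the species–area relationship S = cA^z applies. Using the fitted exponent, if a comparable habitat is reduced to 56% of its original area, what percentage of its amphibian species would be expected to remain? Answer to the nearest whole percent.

83%

z = ln(10/3) / ln(77800/1760) = 1.2040 / 3.7888 = 0.3178
S_new/S_old = (A_new/A_old)^z = 0.56^0.3178 = exp(0.3178 × -0.5798) = 0.8317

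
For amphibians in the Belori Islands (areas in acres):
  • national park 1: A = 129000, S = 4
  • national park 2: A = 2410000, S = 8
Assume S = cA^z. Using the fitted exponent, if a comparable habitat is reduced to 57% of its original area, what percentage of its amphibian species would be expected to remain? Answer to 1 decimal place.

z = ln(8/4) / ln(2410000/129000) = 0.6931 / 2.9276 = 0.2368
S_new/S_old = (A_new/A_old)^z = 0.57^0.2368 = exp(0.2368 × -0.5621) = 0.8754

87.5%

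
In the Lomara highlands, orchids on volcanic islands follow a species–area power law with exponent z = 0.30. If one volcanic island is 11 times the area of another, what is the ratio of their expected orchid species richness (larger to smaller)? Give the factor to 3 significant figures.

2.05

S₂/S₁ = (A₂/A₁)^z = 11^0.3
ln(S₂/S₁) = 0.3 × ln 11 = 0.3 × 2.3979 = 0.7194
S₂/S₁ = e^0.7194 ≈ 2.053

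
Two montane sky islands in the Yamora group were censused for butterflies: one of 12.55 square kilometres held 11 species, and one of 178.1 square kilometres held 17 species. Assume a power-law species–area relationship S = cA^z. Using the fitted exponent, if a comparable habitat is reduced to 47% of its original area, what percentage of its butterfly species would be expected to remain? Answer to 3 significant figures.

z = ln(17/11) / ln(178.1/12.55) = 0.4353 / 2.6526 = 0.1641
S_new/S_old = (A_new/A_old)^z = 0.47^0.1641 = exp(0.1641 × -0.7550) = 0.8835

88.3%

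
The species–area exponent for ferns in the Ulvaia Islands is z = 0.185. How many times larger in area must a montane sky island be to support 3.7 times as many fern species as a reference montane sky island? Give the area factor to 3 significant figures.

1180

(A₂/A₁)^0.185 = 3.7, so A₂/A₁ = 3.7^(1/0.185) = 3.7^5.405
ln(A₂/A₁) = ln 3.7 / 0.185 = 1.3083 / 0.185 = 7.0721
A₂/A₁ = e^7.0721 ≈ 1179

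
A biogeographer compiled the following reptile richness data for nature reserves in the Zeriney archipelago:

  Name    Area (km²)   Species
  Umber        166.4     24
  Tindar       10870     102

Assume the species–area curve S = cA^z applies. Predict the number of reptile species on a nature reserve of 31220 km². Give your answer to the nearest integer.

147

z = ln(102/24) / ln(10870/166.4) = 1.4469 / 4.1794 = 0.3462
c = 24 / 166.4^0.3462 = 24 / 5.875 = 4.085
S₃ = 4.085 × 31220^0.3462 = 4.085 × 35.97 ≈ 147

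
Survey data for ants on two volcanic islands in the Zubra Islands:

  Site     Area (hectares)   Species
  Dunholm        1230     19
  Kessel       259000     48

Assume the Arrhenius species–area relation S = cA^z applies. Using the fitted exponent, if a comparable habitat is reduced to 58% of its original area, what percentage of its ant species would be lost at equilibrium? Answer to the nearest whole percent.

z = ln(48/19) / ln(259000/1230) = 0.9268 / 5.3498 = 0.1732
S_new/S_old = (A_new/A_old)^z = 0.58^0.1732 = exp(0.1732 × -0.5447) = 0.91
Fraction lost = 1 − 0.91 = 0.09005

9%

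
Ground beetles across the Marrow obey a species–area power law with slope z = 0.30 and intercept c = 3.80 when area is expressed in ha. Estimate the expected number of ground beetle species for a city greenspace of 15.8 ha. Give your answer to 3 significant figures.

S = 3.8 × 15.8^0.3 = 3.8 × 2.289 ≈ 8.697

8.70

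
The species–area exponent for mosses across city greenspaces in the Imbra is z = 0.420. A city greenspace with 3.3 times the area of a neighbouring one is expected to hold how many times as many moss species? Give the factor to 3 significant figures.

S₂/S₁ = (A₂/A₁)^z = 3.3^0.42
ln(S₂/S₁) = 0.42 × ln 3.3 = 0.42 × 1.1939 = 0.5014
S₂/S₁ = e^0.5014 ≈ 1.651

1.65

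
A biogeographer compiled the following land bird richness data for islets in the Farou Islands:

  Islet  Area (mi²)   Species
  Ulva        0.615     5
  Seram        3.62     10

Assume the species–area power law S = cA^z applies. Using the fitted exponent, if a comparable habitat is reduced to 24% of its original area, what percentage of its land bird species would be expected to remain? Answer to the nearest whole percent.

57%

z = ln(10/5) / ln(3.62/0.615) = 0.6931 / 1.7726 = 0.3910
S_new/S_old = (A_new/A_old)^z = 0.24^0.3910 = exp(0.3910 × -1.4271) = 0.5723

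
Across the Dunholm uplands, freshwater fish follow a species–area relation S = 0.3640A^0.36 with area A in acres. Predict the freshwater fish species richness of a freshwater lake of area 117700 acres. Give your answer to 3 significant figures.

24.4

S = 0.364 × 117700^0.36
ln S = ln 0.364 + 0.36 × ln 117700 = -1.0106 + 0.36 × 11.6759 = 3.1927
S = e^3.1927 ≈ 24.35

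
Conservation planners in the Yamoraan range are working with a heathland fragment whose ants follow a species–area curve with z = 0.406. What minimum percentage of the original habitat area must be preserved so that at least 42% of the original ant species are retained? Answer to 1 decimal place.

11.8%

Need (A_new/A_old)^0.406 = 0.42, so A_new/A_old = 0.42^(1/0.406) = 0.42^2.463
ln(A_new/A_old) = ln 0.42 / 0.406 = -0.8675 / 0.406 = -2.1367
A_new/A_old = e^-2.1367 ≈ 0.118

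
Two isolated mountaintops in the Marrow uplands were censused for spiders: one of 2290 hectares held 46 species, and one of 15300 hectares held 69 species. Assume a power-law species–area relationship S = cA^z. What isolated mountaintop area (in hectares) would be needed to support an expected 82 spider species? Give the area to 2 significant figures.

z = ln(69/46) / ln(15300/2290) = 0.4055 / 1.8993 = 0.2135
c = 46 / 2290^0.2135 = 46 / 5.215 = 8.821
A = (82/8.821)^(1/0.2135) ⇒ ln A = ln(9.296)/0.2135 = 10.4442
A = e^10.4442 ≈ 34344 hectares

34000 hectares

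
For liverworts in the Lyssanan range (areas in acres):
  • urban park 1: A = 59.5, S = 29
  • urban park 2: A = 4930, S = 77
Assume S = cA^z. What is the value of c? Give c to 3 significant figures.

11.8

z = ln(S₂/S₁) / ln(A₂/A₁) = ln(77/29) / ln(4930/59.5) = 0.9765 / 4.4171 = 0.2211
c = S₁ / A₁^z = 29 / 59.5^0.2211 = 29 / 2.468 = 11.75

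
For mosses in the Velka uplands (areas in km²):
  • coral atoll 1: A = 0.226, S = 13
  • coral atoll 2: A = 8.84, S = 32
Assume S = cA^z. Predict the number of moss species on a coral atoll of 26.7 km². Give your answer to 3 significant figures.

z = ln(32/13) / ln(8.84/0.226) = 0.9008 / 3.6665 = 0.2457
c = 13 / 0.226^0.2457 = 13 / 0.6939 = 18.73
S₃ = 18.73 × 26.7^0.2457 = 18.73 × 2.241 ≈ 41.98

42.0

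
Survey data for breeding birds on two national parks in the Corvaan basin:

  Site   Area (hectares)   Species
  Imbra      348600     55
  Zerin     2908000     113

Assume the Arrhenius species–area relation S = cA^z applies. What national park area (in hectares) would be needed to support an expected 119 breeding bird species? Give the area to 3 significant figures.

3390000 hectares

z = ln(113/55) / ln(2908000/348600) = 0.7201 / 2.1213 = 0.3394
c = 55 / 348600^0.3394 = 55 / 76.08 = 0.7229
A = (119/0.7229)^(1/0.3394) ⇒ ln A = ln(164.6)/0.3394 = 15.0354
A = e^15.0354 ≈ 3386781 hectares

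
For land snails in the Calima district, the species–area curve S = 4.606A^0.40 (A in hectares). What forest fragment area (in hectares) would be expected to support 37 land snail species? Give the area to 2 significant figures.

37 = 4.606 × A^0.4  ⇒  A^0.4 = 37/4.606 = 8.033
ln A = ln(8.033) / 0.4 = 2.0836 / 0.4 = 5.2089
A = e^5.2089 ≈ 182.9 hectares

180 hectares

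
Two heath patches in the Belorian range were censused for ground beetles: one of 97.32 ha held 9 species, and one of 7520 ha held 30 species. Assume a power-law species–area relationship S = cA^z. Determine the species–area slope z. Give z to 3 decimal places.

Taking logs: ln S = ln c + z ln A, so z = (ln S₂ − ln S₁)/(ln A₂ − ln A₁).
z = ln(30/9) / ln(7520/97.32) = ln(3.333) / ln(77.27) = 1.2040 / 4.3473 = 0.2769

0.277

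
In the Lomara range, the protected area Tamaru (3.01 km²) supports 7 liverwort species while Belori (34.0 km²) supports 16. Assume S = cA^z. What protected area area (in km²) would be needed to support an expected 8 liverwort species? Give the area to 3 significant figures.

4.45 km²

z = ln(16/7) / ln(34/3.01) = 0.8267 / 2.4244 = 0.3410
c = 7 / 3.01^0.3410 = 7 / 1.456 = 4.807
A = (8/4.807)^(1/0.3410) ⇒ ln A = ln(1.664)/0.3410 = 1.4936
A = e^1.4936 ≈ 4.453 km²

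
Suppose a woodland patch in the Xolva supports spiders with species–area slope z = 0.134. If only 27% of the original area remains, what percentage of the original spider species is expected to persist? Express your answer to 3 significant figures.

S_new/S_old = (A_new/A_old)^z = 0.27^0.134
= exp(0.134 × ln 0.27) = exp(0.134 × -1.3093) = exp(-0.1755) ≈ 0.8391

83.9%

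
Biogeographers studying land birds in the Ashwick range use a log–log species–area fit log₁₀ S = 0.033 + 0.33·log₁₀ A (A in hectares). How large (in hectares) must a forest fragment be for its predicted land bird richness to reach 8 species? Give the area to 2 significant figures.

8 = 1.079 × A^0.33  ⇒  A^0.33 = 8/1.079 = 7.415
ln A = ln(7.415) / 0.33 = 2.0035 / 0.33 = 6.0711
A = e^6.0711 ≈ 433.1 hectares

430 hectares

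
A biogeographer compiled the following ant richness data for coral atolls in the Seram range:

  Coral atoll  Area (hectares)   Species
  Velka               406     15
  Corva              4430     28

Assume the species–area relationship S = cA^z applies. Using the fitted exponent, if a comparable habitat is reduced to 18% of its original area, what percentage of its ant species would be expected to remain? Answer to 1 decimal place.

z = ln(28/15) / ln(4430/406) = 0.6242 / 2.3898 = 0.2612
S_new/S_old = (A_new/A_old)^z = 0.18^0.2612 = exp(0.2612 × -1.7148) = 0.639

63.9%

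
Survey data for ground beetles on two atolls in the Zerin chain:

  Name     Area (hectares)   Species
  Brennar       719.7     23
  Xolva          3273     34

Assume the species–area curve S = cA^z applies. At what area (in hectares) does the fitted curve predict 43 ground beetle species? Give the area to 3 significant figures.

z = ln(34/23) / ln(3273/719.7) = 0.3909 / 1.5146 = 0.2581
c = 23 / 719.7^0.2581 = 23 / 5.462 = 4.211
A = (43/4.211)^(1/0.2581) ⇒ ln A = ln(10.21)/0.2581 = 9.0035
A = e^9.0035 ≈ 8131 hectares

8130 hectares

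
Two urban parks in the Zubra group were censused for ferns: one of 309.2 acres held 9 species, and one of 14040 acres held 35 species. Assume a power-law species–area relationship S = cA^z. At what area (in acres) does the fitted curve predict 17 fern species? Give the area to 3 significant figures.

1850 acres

z = ln(35/9) / ln(14040/309.2) = 1.3581 / 3.8157 = 0.3559
c = 9 / 309.2^0.3559 = 9 / 7.698 = 1.169
A = (17/1.169)^(1/0.3559) ⇒ ln A = ln(14.54)/0.3559 = 7.5208
A = e^7.5208 ≈ 1846 acres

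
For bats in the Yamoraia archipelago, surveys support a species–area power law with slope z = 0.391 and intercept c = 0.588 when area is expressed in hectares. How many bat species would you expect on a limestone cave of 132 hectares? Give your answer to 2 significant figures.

4.0

S = 0.588 × 132^0.391
ln S = ln 0.588 + 0.391 × ln 132 = -0.5310 + 0.391 × 4.8828 = 1.3781
S = e^1.3781 ≈ 3.968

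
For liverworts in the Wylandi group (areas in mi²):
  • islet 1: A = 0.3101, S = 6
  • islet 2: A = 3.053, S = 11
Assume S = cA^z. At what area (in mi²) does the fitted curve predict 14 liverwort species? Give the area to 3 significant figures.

7.58 mi²

z = ln(11/6) / ln(3.053/0.3101) = 0.6061 / 2.2870 = 0.2650
c = 6 / 0.3101^0.2650 = 6 / 0.7332 = 8.183
A = (14/8.183)^(1/0.2650) ⇒ ln A = ln(1.711)/0.2650 = 2.0260
A = e^2.0260 ≈ 7.584 mi²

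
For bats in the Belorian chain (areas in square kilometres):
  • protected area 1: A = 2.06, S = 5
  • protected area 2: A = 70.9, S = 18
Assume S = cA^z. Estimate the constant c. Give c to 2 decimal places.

3.85

z = ln(S₂/S₁) / ln(A₂/A₁) = ln(18/5) / ln(70.9/2.06) = 1.2809 / 3.5386 = 0.3620
c = S₁ / A₁^z = 5 / 2.06^0.3620 = 5 / 1.299 = 3.849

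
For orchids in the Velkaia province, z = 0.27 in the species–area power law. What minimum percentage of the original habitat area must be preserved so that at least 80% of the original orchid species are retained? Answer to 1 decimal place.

43.8%

Need (A_new/A_old)^0.27 = 0.8, so A_new/A_old = 0.8^(1/0.27) = 0.8^3.704
ln(A_new/A_old) = ln 0.8 / 0.27 = -0.2231 / 0.27 = -0.8265
A_new/A_old = e^-0.8265 ≈ 0.4376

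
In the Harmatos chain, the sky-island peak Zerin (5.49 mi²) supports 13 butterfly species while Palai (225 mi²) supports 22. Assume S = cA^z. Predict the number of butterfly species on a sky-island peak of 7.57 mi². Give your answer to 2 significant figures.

14

z = ln(22/13) / ln(225/5.49) = 0.5261 / 3.7132 = 0.1417
c = 13 / 5.49^0.1417 = 13 / 1.273 = 10.21
S₃ = 10.21 × 7.57^0.1417 = 10.21 × 1.332 ≈ 13.61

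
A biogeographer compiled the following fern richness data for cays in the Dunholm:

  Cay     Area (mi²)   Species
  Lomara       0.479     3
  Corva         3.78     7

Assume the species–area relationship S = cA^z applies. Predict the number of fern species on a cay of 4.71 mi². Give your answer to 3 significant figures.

7.66

z = ln(7/3) / ln(3.78/0.479) = 0.8473 / 2.0658 = 0.4102
c = 3 / 0.479^0.4102 = 3 / 0.7394 = 4.057
S₃ = 4.057 × 4.71^0.4102 = 4.057 × 1.888 ≈ 7.661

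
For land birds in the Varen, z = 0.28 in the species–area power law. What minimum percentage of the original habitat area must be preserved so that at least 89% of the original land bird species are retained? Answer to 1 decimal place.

Need (A_new/A_old)^0.28 = 0.89, so A_new/A_old = 0.89^(1/0.28) = 0.89^3.571
ln(A_new/A_old) = ln 0.89 / 0.28 = -0.1165 / 0.28 = -0.4162
A_new/A_old = e^-0.4162 ≈ 0.6596

66.0%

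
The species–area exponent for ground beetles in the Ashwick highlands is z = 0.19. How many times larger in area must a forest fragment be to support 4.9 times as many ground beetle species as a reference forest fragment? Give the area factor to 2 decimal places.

4291.52

(A₂/A₁)^0.19 = 4.9, so A₂/A₁ = 4.9^(1/0.19) = 4.9^5.263
ln(A₂/A₁) = ln 4.9 / 0.19 = 1.5892 / 0.19 = 8.3644
A₂/A₁ = e^8.3644 ≈ 4292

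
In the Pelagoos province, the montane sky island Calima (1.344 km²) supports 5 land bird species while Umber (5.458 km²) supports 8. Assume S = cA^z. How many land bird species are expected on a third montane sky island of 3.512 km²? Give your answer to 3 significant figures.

z = ln(8/5) / ln(5.458/1.344) = 0.4700 / 1.4014 = 0.3354
c = 5 / 1.344^0.3354 = 5 / 1.104 = 4.528
S₃ = 4.528 × 3.512^0.3354 = 4.528 × 1.524 ≈ 6.9

6.90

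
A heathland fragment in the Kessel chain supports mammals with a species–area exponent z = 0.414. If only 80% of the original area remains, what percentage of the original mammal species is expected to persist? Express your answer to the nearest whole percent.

S_new/S_old = (A_new/A_old)^z = 0.8^0.414
= exp(0.414 × ln 0.8) = exp(0.414 × -0.2231) = exp(-0.0924) ≈ 0.9118

91%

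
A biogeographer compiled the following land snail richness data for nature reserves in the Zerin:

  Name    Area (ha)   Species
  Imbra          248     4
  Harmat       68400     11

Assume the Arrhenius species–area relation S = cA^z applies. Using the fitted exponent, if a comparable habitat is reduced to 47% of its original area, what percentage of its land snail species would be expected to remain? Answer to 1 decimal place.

z = ln(11/4) / ln(68400/248) = 1.0116 / 5.6197 = 0.1800
S_new/S_old = (A_new/A_old)^z = 0.47^0.1800 = exp(0.1800 × -0.7550) = 0.8729

87.3%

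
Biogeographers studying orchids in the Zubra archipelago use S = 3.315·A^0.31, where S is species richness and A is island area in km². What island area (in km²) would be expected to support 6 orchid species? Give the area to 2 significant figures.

6 = 3.315 × A^0.31  ⇒  A^0.31 = 6/3.315 = 1.81
ln A = ln(1.81) / 0.31 = 0.5933 / 0.31 = 1.9139
A = e^1.9139 ≈ 6.779 km²

6.8 km²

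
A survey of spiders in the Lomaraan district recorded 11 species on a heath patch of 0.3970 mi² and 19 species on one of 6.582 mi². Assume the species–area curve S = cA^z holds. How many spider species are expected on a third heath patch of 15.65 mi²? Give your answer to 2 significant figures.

22

z = ln(19/11) / ln(6.582/0.397) = 0.5465 / 2.8082 = 0.1946
c = 11 / 0.397^0.1946 = 11 / 0.8354 = 13.17
S₃ = 13.17 × 15.65^0.1946 = 13.17 × 1.708 ≈ 22.49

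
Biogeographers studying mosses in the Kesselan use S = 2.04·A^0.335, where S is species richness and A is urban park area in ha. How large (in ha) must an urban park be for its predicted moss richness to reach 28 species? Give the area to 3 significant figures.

28 = 2.04 × A^0.335  ⇒  A^0.335 = 28/2.04 = 13.73
ln A = ln(13.73) / 0.335 = 2.6193 / 0.335 = 7.8187
A = e^7.8187 ≈ 2487 ha

2490 ha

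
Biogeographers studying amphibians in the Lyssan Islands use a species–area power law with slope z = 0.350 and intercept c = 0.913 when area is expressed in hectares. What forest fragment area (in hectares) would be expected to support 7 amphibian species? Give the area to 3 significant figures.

7 = 0.913 × A^0.35  ⇒  A^0.35 = 7/0.913 = 7.667
ln A = ln(7.667) / 0.35 = 2.0369 / 0.35 = 5.8198
A = e^5.8198 ≈ 336.9 hectares

337 hectares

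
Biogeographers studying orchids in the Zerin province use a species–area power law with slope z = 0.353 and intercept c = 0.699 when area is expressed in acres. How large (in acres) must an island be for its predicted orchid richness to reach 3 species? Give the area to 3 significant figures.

3 = 0.699 × A^0.353  ⇒  A^0.353 = 3/0.699 = 4.292
ln A = ln(4.292) / 0.353 = 1.4567 / 0.353 = 4.1267
A = e^4.1267 ≈ 61.97 acres

62.0 acres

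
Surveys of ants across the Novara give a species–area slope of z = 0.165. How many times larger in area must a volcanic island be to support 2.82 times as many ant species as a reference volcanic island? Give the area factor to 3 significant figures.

536

(A₂/A₁)^0.165 = 2.82, so A₂/A₁ = 2.82^(1/0.165) = 2.82^6.061
ln(A₂/A₁) = ln 2.82 / 0.165 = 1.0367 / 0.165 = 6.2833
A₂/A₁ = e^6.2833 ≈ 535.5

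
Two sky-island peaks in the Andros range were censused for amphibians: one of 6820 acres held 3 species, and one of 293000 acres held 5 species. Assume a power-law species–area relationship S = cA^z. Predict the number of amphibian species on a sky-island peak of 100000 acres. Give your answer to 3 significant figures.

z = ln(5/3) / ln(293000/6820) = 0.5108 / 3.7603 = 0.1358
c = 3 / 6820^0.1358 = 3 / 3.317 = 0.9043
S₃ = 0.9043 × 100000^0.1358 = 0.9043 × 4.778 ≈ 4.321

4.32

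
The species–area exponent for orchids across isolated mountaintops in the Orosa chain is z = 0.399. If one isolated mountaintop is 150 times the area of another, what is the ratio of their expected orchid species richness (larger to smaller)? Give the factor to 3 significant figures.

S₂/S₁ = (A₂/A₁)^z = 150^0.399
ln(S₂/S₁) = 0.399 × ln 150 = 0.399 × 5.0106 = 1.9992
S₂/S₁ = e^1.9992 ≈ 7.383

7.38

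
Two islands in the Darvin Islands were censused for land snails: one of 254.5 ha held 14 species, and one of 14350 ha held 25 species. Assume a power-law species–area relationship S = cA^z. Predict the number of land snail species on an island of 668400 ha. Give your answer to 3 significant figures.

z = ln(25/14) / ln(14350/254.5) = 0.5798 / 4.0322 = 0.1438
c = 14 / 254.5^0.1438 = 14 / 2.218 = 6.312
S₃ = 6.312 × 668400^0.1438 = 6.312 × 6.881 ≈ 43.43

43.4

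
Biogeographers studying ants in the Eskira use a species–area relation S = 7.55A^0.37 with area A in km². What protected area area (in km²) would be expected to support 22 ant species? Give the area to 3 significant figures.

22 = 7.55 × A^0.37  ⇒  A^0.37 = 22/7.55 = 2.914
ln A = ln(2.914) / 0.37 = 1.0695 / 0.37 = 2.8905
A = e^2.8905 ≈ 18 km²

18.0 km²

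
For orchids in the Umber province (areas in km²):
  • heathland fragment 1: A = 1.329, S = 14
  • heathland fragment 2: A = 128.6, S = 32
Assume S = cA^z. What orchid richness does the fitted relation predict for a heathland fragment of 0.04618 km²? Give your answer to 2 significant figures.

z = ln(32/14) / ln(128.6/1.329) = 0.8267 / 4.5723 = 0.1808
c = 14 / 1.329^0.1808 = 14 / 1.053 = 13.3
S₃ = 13.3 × 0.04618^0.1808 = 13.3 × 0.5735 ≈ 7.626

7.6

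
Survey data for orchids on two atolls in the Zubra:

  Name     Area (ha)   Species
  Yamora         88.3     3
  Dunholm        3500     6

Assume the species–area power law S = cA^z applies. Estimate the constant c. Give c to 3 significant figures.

1.29

z = ln(S₂/S₁) / ln(A₂/A₁) = ln(6/3) / ln(3500/88.3) = 0.6931 / 3.6798 = 0.1884
c = S₁ / A₁^z = 3 / 88.3^0.1884 = 3 / 2.326 = 1.29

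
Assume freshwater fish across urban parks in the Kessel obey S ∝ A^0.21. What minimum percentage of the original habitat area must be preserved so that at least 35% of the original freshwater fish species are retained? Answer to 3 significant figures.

Need (A_new/A_old)^0.21 = 0.35, so A_new/A_old = 0.35^(1/0.21) = 0.35^4.762
ln(A_new/A_old) = ln 0.35 / 0.21 = -1.0498 / 0.21 = -4.9992
A_new/A_old = e^-4.9992 ≈ 0.006744

0.674%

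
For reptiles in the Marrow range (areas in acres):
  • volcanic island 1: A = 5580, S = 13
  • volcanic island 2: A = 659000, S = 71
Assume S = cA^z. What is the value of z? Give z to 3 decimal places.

Taking logs: ln S = ln c + z ln A, so z = (ln S₂ − ln S₁)/(ln A₂ − ln A₁).
z = ln(71/13) / ln(659000/5580) = ln(5.462) / ln(118.1) = 1.6977 / 4.7715 = 0.3558

0.356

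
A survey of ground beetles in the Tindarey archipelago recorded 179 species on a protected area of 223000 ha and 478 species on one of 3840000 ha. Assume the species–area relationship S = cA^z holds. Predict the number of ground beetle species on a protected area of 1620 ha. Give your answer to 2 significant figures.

z = ln(478/179) / ln(3840000/223000) = 0.9822 / 2.8461 = 0.3451
c = 179 / 223000^0.3451 = 179 / 70.11 = 2.553
S₃ = 2.553 × 1620^0.3451 = 2.553 × 12.81 ≈ 32.71

33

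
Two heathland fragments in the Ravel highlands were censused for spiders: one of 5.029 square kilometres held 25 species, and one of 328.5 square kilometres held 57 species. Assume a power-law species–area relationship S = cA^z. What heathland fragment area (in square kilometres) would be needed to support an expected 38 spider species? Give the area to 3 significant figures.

42.0 square kilometres

z = ln(57/25) / ln(328.5/5.029) = 0.8242 / 4.1793 = 0.1972
c = 25 / 5.029^0.1972 = 25 / 1.375 = 18.18
A = (38/18.18)^(1/0.1972) ⇒ ln A = ln(2.09)/0.1972 = 3.7385
A = e^3.7385 ≈ 42.03 square kilometres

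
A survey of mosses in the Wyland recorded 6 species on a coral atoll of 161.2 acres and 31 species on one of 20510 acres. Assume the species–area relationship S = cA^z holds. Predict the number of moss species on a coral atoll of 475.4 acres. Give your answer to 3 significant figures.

8.66

z = ln(31/6) / ln(20510/161.2) = 1.6422 / 4.8460 = 0.3389
c = 6 / 161.2^0.3389 = 6 / 5.598 = 1.072
S₃ = 1.072 × 475.4^0.3389 = 1.072 × 8.076 ≈ 8.656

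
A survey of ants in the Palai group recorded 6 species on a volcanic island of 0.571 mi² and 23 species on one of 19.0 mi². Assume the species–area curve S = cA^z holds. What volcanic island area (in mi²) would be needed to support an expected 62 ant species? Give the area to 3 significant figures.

z = ln(23/6) / ln(19/0.571) = 1.3437 / 3.5048 = 0.3834
c = 6 / 0.571^0.3834 = 6 / 0.8067 = 7.438
A = (62/7.438)^(1/0.3834) ⇒ ln A = ln(8.336)/0.3834 = 5.5309
A = e^5.5309 ≈ 252.4 mi²

252 mi²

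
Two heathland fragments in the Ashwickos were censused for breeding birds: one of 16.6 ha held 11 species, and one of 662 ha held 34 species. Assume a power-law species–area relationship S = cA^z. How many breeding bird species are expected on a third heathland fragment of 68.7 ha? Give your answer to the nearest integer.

17

z = ln(34/11) / ln(662/16.6) = 1.1285 / 3.6859 = 0.3062
c = 11 / 16.6^0.3062 = 11 / 2.363 = 4.654
S₃ = 4.654 × 68.7^0.3062 = 4.654 × 3.651 ≈ 16.99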